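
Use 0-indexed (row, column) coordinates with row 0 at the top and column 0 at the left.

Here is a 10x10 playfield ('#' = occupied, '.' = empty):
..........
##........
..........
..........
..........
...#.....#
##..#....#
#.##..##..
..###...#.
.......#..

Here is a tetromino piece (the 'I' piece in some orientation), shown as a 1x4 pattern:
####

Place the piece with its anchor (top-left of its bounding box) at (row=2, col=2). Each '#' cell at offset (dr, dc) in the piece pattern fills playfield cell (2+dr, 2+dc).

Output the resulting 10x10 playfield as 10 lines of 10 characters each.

Answer: ..........
##........
..####....
..........
..........
...#.....#
##..#....#
#.##..##..
..###...#.
.......#..

Derivation:
Fill (2+0,2+0) = (2,2)
Fill (2+0,2+1) = (2,3)
Fill (2+0,2+2) = (2,4)
Fill (2+0,2+3) = (2,5)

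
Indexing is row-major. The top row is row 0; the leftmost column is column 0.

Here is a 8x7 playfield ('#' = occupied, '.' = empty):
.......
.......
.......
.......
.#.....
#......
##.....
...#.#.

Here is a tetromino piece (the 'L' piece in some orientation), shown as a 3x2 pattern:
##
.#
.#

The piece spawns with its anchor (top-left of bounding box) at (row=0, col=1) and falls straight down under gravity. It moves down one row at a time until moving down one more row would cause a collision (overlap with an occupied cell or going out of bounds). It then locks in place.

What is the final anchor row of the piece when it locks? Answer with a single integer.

Spawn at (row=0, col=1). Try each row:
  row 0: fits
  row 1: fits
  row 2: fits
  row 3: fits
  row 4: blocked -> lock at row 3

Answer: 3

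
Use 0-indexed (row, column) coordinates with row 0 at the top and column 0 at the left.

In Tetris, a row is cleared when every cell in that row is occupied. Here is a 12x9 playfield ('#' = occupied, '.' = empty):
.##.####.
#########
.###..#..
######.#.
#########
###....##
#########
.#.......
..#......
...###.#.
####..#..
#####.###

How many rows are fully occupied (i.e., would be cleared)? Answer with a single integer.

Check each row:
  row 0: 3 empty cells -> not full
  row 1: 0 empty cells -> FULL (clear)
  row 2: 5 empty cells -> not full
  row 3: 2 empty cells -> not full
  row 4: 0 empty cells -> FULL (clear)
  row 5: 4 empty cells -> not full
  row 6: 0 empty cells -> FULL (clear)
  row 7: 8 empty cells -> not full
  row 8: 8 empty cells -> not full
  row 9: 5 empty cells -> not full
  row 10: 4 empty cells -> not full
  row 11: 1 empty cell -> not full
Total rows cleared: 3

Answer: 3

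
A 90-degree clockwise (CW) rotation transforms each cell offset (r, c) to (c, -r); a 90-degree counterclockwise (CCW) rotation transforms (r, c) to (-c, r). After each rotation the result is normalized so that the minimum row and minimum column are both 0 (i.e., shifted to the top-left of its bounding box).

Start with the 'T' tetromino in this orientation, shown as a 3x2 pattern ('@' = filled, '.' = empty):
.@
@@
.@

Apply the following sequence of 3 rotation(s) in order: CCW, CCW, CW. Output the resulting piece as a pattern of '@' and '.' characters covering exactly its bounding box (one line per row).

Start:
.@
@@
.@
After rotation 1 (CCW):
@@@
.@.
After rotation 2 (CCW):
@.
@@
@.
After rotation 3 (CW):
@@@
.@.

Answer: @@@
.@.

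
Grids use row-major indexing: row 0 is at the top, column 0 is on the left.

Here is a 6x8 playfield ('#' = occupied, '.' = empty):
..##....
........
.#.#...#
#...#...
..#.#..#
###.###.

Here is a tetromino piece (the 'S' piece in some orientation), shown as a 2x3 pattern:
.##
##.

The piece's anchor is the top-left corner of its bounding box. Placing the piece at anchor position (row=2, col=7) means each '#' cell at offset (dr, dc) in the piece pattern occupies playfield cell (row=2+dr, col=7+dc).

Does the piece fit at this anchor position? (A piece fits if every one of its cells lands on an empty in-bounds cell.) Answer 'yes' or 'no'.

Answer: no

Derivation:
Check each piece cell at anchor (2, 7):
  offset (0,1) -> (2,8): out of bounds -> FAIL
  offset (0,2) -> (2,9): out of bounds -> FAIL
  offset (1,0) -> (3,7): empty -> OK
  offset (1,1) -> (3,8): out of bounds -> FAIL
All cells valid: no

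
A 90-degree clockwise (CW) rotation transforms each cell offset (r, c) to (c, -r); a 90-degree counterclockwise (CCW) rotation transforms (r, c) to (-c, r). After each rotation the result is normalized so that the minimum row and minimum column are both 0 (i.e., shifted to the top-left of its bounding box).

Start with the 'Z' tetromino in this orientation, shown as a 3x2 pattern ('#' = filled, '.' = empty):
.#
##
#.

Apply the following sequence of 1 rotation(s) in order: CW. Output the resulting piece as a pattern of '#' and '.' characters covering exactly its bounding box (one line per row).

Start:
.#
##
#.
After rotation 1 (CW):
##.
.##

Answer: ##.
.##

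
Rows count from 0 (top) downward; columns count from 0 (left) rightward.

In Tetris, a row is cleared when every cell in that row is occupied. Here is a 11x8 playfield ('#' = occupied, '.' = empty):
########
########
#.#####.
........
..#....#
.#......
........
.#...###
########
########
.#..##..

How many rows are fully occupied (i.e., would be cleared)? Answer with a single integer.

Check each row:
  row 0: 0 empty cells -> FULL (clear)
  row 1: 0 empty cells -> FULL (clear)
  row 2: 2 empty cells -> not full
  row 3: 8 empty cells -> not full
  row 4: 6 empty cells -> not full
  row 5: 7 empty cells -> not full
  row 6: 8 empty cells -> not full
  row 7: 4 empty cells -> not full
  row 8: 0 empty cells -> FULL (clear)
  row 9: 0 empty cells -> FULL (clear)
  row 10: 5 empty cells -> not full
Total rows cleared: 4

Answer: 4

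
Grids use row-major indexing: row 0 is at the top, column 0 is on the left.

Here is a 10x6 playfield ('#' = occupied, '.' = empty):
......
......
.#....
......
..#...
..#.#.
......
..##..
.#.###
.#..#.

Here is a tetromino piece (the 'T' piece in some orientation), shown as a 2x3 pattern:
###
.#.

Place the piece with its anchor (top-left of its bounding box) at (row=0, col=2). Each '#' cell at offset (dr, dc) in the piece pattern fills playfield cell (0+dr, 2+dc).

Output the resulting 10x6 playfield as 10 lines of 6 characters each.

Fill (0+0,2+0) = (0,2)
Fill (0+0,2+1) = (0,3)
Fill (0+0,2+2) = (0,4)
Fill (0+1,2+1) = (1,3)

Answer: ..###.
...#..
.#....
......
..#...
..#.#.
......
..##..
.#.###
.#..#.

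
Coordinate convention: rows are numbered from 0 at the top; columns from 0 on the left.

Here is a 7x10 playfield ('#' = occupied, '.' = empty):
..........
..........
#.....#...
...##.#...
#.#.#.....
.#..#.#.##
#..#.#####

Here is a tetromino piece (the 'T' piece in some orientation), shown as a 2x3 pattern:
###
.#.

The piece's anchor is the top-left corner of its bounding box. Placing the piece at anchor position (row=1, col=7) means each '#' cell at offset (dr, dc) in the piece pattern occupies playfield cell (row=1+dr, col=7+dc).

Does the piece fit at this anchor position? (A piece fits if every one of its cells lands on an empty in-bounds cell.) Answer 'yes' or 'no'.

Answer: yes

Derivation:
Check each piece cell at anchor (1, 7):
  offset (0,0) -> (1,7): empty -> OK
  offset (0,1) -> (1,8): empty -> OK
  offset (0,2) -> (1,9): empty -> OK
  offset (1,1) -> (2,8): empty -> OK
All cells valid: yes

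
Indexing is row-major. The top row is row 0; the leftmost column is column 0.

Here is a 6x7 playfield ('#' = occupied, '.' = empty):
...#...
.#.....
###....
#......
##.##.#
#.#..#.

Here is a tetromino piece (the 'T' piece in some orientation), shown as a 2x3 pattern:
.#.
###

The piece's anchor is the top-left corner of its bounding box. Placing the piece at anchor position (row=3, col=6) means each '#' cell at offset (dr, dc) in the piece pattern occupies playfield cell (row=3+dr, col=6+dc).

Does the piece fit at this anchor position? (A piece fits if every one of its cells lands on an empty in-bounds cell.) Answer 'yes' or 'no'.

Answer: no

Derivation:
Check each piece cell at anchor (3, 6):
  offset (0,1) -> (3,7): out of bounds -> FAIL
  offset (1,0) -> (4,6): occupied ('#') -> FAIL
  offset (1,1) -> (4,7): out of bounds -> FAIL
  offset (1,2) -> (4,8): out of bounds -> FAIL
All cells valid: no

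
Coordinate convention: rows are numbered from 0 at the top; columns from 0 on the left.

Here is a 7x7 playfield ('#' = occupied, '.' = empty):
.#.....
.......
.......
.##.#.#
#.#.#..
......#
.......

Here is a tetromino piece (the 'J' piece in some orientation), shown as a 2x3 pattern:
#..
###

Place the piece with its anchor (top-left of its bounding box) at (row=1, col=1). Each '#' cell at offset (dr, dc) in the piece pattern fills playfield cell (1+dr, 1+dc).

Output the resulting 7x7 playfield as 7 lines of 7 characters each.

Answer: .#.....
.#.....
.###...
.##.#.#
#.#.#..
......#
.......

Derivation:
Fill (1+0,1+0) = (1,1)
Fill (1+1,1+0) = (2,1)
Fill (1+1,1+1) = (2,2)
Fill (1+1,1+2) = (2,3)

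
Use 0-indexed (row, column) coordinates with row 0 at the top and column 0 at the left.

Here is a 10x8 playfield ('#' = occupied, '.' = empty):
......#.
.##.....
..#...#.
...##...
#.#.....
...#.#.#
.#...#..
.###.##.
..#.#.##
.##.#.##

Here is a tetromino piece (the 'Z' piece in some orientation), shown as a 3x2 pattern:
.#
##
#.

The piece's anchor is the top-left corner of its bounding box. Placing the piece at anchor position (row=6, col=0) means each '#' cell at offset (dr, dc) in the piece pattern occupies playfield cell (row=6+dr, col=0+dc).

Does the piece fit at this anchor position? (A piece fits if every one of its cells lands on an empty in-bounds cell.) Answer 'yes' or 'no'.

Answer: no

Derivation:
Check each piece cell at anchor (6, 0):
  offset (0,1) -> (6,1): occupied ('#') -> FAIL
  offset (1,0) -> (7,0): empty -> OK
  offset (1,1) -> (7,1): occupied ('#') -> FAIL
  offset (2,0) -> (8,0): empty -> OK
All cells valid: no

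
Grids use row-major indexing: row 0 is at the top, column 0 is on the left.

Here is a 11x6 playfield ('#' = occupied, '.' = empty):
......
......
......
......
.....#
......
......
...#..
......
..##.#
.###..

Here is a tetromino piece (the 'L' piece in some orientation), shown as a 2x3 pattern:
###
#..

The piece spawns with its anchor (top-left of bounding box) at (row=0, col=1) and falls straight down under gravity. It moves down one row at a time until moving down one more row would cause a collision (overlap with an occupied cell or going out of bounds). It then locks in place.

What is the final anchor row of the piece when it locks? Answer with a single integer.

Spawn at (row=0, col=1). Try each row:
  row 0: fits
  row 1: fits
  row 2: fits
  row 3: fits
  row 4: fits
  row 5: fits
  row 6: fits
  row 7: blocked -> lock at row 6

Answer: 6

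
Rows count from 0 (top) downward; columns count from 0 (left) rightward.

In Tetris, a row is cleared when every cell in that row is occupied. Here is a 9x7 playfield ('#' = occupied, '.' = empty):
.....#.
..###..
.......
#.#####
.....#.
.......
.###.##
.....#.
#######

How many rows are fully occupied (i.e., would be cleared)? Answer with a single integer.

Check each row:
  row 0: 6 empty cells -> not full
  row 1: 4 empty cells -> not full
  row 2: 7 empty cells -> not full
  row 3: 1 empty cell -> not full
  row 4: 6 empty cells -> not full
  row 5: 7 empty cells -> not full
  row 6: 2 empty cells -> not full
  row 7: 6 empty cells -> not full
  row 8: 0 empty cells -> FULL (clear)
Total rows cleared: 1

Answer: 1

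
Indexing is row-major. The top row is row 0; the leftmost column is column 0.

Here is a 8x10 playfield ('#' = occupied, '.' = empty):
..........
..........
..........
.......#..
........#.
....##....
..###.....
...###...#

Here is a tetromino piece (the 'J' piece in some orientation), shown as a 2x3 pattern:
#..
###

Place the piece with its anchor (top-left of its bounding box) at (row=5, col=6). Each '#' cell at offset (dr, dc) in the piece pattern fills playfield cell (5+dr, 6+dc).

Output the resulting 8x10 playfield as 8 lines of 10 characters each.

Fill (5+0,6+0) = (5,6)
Fill (5+1,6+0) = (6,6)
Fill (5+1,6+1) = (6,7)
Fill (5+1,6+2) = (6,8)

Answer: ..........
..........
..........
.......#..
........#.
....###...
..###.###.
...###...#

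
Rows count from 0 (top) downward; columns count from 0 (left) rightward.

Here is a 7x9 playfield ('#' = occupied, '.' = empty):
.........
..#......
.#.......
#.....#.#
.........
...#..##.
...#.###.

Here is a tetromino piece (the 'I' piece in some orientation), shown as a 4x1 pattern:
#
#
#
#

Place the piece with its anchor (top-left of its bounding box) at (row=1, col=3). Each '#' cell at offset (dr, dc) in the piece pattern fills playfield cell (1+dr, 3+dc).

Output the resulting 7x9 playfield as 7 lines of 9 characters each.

Answer: .........
..##.....
.#.#.....
#..#..#.#
...#.....
...#..##.
...#.###.

Derivation:
Fill (1+0,3+0) = (1,3)
Fill (1+1,3+0) = (2,3)
Fill (1+2,3+0) = (3,3)
Fill (1+3,3+0) = (4,3)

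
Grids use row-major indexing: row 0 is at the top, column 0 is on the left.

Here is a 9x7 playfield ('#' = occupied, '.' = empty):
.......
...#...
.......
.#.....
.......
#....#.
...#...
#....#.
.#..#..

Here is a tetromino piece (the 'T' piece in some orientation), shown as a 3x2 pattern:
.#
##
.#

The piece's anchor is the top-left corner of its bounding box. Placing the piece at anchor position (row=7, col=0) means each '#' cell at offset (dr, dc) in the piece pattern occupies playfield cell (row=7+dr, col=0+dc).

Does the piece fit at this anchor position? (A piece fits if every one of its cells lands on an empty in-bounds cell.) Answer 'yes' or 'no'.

Check each piece cell at anchor (7, 0):
  offset (0,1) -> (7,1): empty -> OK
  offset (1,0) -> (8,0): empty -> OK
  offset (1,1) -> (8,1): occupied ('#') -> FAIL
  offset (2,1) -> (9,1): out of bounds -> FAIL
All cells valid: no

Answer: no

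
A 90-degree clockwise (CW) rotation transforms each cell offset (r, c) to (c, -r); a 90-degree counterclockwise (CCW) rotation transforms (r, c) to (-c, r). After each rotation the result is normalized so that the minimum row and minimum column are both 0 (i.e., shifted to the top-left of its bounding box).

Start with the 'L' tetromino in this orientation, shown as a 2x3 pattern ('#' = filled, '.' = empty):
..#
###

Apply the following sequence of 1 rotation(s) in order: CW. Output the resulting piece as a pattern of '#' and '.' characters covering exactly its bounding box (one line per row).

Answer: #.
#.
##

Derivation:
Start:
..#
###
After rotation 1 (CW):
#.
#.
##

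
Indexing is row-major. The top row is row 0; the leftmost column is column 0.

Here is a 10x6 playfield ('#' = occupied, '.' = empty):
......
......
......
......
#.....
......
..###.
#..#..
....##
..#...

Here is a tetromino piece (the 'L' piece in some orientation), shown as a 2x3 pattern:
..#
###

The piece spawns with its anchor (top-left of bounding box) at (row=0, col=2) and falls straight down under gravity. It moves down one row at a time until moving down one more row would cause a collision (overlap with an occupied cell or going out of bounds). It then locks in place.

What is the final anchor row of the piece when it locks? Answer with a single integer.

Spawn at (row=0, col=2). Try each row:
  row 0: fits
  row 1: fits
  row 2: fits
  row 3: fits
  row 4: fits
  row 5: blocked -> lock at row 4

Answer: 4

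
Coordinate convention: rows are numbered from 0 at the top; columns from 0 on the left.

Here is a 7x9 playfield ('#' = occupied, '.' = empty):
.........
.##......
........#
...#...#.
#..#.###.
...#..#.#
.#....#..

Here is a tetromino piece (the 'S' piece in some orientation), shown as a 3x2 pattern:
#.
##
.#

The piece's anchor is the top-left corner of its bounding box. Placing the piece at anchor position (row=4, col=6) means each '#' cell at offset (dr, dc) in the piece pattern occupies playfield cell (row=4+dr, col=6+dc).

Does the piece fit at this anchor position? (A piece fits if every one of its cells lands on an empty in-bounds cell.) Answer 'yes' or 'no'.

Answer: no

Derivation:
Check each piece cell at anchor (4, 6):
  offset (0,0) -> (4,6): occupied ('#') -> FAIL
  offset (1,0) -> (5,6): occupied ('#') -> FAIL
  offset (1,1) -> (5,7): empty -> OK
  offset (2,1) -> (6,7): empty -> OK
All cells valid: no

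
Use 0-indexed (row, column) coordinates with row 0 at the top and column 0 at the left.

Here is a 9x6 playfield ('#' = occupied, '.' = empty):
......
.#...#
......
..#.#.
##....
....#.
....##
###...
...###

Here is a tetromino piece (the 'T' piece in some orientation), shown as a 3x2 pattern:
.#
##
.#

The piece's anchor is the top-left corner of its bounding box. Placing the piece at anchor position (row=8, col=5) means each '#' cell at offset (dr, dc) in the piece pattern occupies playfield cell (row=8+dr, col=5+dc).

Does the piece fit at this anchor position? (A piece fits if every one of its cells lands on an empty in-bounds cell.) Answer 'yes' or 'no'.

Answer: no

Derivation:
Check each piece cell at anchor (8, 5):
  offset (0,1) -> (8,6): out of bounds -> FAIL
  offset (1,0) -> (9,5): out of bounds -> FAIL
  offset (1,1) -> (9,6): out of bounds -> FAIL
  offset (2,1) -> (10,6): out of bounds -> FAIL
All cells valid: no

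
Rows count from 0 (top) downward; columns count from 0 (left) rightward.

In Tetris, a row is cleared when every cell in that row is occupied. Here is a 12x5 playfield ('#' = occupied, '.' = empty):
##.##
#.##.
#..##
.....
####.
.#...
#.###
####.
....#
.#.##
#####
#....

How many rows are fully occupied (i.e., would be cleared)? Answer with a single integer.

Answer: 1

Derivation:
Check each row:
  row 0: 1 empty cell -> not full
  row 1: 2 empty cells -> not full
  row 2: 2 empty cells -> not full
  row 3: 5 empty cells -> not full
  row 4: 1 empty cell -> not full
  row 5: 4 empty cells -> not full
  row 6: 1 empty cell -> not full
  row 7: 1 empty cell -> not full
  row 8: 4 empty cells -> not full
  row 9: 2 empty cells -> not full
  row 10: 0 empty cells -> FULL (clear)
  row 11: 4 empty cells -> not full
Total rows cleared: 1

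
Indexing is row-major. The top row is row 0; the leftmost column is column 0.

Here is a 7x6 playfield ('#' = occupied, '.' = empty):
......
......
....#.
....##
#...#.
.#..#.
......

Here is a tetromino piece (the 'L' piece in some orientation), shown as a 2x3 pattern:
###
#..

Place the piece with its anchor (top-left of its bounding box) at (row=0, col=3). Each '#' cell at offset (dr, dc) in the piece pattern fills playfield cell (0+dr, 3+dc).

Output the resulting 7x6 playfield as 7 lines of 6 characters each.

Fill (0+0,3+0) = (0,3)
Fill (0+0,3+1) = (0,4)
Fill (0+0,3+2) = (0,5)
Fill (0+1,3+0) = (1,3)

Answer: ...###
...#..
....#.
....##
#...#.
.#..#.
......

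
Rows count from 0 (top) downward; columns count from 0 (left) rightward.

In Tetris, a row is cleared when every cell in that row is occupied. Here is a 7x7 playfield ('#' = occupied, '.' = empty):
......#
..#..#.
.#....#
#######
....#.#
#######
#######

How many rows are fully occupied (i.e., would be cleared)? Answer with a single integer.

Answer: 3

Derivation:
Check each row:
  row 0: 6 empty cells -> not full
  row 1: 5 empty cells -> not full
  row 2: 5 empty cells -> not full
  row 3: 0 empty cells -> FULL (clear)
  row 4: 5 empty cells -> not full
  row 5: 0 empty cells -> FULL (clear)
  row 6: 0 empty cells -> FULL (clear)
Total rows cleared: 3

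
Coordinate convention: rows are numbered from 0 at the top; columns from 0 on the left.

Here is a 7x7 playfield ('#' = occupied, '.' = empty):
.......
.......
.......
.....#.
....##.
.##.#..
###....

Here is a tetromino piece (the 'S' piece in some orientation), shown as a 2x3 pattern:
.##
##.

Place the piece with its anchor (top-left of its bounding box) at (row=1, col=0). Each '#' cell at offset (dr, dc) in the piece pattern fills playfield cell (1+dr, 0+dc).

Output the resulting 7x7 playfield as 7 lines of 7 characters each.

Answer: .......
.##....
##.....
.....#.
....##.
.##.#..
###....

Derivation:
Fill (1+0,0+1) = (1,1)
Fill (1+0,0+2) = (1,2)
Fill (1+1,0+0) = (2,0)
Fill (1+1,0+1) = (2,1)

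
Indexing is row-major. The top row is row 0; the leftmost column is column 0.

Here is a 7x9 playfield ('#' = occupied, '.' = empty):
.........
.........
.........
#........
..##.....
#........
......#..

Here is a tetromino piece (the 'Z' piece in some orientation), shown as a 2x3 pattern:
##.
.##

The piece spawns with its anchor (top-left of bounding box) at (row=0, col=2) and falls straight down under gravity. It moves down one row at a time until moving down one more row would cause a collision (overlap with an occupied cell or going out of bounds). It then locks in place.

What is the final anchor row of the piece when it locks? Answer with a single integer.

Answer: 2

Derivation:
Spawn at (row=0, col=2). Try each row:
  row 0: fits
  row 1: fits
  row 2: fits
  row 3: blocked -> lock at row 2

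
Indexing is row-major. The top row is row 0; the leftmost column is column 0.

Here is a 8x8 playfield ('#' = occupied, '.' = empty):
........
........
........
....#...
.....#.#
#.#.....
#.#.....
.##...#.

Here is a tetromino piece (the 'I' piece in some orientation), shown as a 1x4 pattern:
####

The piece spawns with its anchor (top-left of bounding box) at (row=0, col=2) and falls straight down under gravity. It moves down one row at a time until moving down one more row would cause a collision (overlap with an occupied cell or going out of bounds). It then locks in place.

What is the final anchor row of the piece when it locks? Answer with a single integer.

Spawn at (row=0, col=2). Try each row:
  row 0: fits
  row 1: fits
  row 2: fits
  row 3: blocked -> lock at row 2

Answer: 2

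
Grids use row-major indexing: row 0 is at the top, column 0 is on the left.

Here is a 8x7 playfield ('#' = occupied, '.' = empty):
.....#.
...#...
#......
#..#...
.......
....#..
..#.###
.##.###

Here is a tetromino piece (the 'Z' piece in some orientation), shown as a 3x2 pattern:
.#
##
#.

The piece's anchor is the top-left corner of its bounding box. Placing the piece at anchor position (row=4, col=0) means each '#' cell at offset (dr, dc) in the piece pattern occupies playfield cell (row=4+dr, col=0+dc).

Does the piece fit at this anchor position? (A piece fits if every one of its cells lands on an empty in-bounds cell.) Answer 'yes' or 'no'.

Answer: yes

Derivation:
Check each piece cell at anchor (4, 0):
  offset (0,1) -> (4,1): empty -> OK
  offset (1,0) -> (5,0): empty -> OK
  offset (1,1) -> (5,1): empty -> OK
  offset (2,0) -> (6,0): empty -> OK
All cells valid: yes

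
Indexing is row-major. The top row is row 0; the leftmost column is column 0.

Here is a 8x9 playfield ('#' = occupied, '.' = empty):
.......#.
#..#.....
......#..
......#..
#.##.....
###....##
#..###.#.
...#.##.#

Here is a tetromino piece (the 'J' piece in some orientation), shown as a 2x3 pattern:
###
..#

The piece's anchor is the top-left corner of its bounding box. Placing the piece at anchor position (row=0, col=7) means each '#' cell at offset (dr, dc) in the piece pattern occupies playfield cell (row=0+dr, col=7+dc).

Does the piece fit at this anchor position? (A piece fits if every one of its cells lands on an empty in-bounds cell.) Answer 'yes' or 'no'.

Check each piece cell at anchor (0, 7):
  offset (0,0) -> (0,7): occupied ('#') -> FAIL
  offset (0,1) -> (0,8): empty -> OK
  offset (0,2) -> (0,9): out of bounds -> FAIL
  offset (1,2) -> (1,9): out of bounds -> FAIL
All cells valid: no

Answer: no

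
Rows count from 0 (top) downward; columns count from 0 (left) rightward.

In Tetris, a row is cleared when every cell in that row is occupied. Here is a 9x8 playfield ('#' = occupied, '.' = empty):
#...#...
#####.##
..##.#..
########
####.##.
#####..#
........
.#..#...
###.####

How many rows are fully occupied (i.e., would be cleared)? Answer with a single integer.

Answer: 1

Derivation:
Check each row:
  row 0: 6 empty cells -> not full
  row 1: 1 empty cell -> not full
  row 2: 5 empty cells -> not full
  row 3: 0 empty cells -> FULL (clear)
  row 4: 2 empty cells -> not full
  row 5: 2 empty cells -> not full
  row 6: 8 empty cells -> not full
  row 7: 6 empty cells -> not full
  row 8: 1 empty cell -> not full
Total rows cleared: 1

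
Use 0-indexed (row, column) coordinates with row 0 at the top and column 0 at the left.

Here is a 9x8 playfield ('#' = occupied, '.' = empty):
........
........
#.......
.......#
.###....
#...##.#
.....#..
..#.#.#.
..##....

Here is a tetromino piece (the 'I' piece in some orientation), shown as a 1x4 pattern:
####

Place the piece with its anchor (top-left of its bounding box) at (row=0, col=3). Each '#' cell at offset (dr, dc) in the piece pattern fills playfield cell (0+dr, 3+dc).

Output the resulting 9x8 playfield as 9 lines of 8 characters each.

Fill (0+0,3+0) = (0,3)
Fill (0+0,3+1) = (0,4)
Fill (0+0,3+2) = (0,5)
Fill (0+0,3+3) = (0,6)

Answer: ...####.
........
#.......
.......#
.###....
#...##.#
.....#..
..#.#.#.
..##....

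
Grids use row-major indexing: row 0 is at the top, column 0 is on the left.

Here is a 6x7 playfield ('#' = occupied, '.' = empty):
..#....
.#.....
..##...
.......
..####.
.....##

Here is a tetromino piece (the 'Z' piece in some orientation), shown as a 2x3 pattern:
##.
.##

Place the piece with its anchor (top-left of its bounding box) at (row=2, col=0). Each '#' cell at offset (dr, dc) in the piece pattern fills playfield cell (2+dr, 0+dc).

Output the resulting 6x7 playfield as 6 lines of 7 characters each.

Fill (2+0,0+0) = (2,0)
Fill (2+0,0+1) = (2,1)
Fill (2+1,0+1) = (3,1)
Fill (2+1,0+2) = (3,2)

Answer: ..#....
.#.....
####...
.##....
..####.
.....##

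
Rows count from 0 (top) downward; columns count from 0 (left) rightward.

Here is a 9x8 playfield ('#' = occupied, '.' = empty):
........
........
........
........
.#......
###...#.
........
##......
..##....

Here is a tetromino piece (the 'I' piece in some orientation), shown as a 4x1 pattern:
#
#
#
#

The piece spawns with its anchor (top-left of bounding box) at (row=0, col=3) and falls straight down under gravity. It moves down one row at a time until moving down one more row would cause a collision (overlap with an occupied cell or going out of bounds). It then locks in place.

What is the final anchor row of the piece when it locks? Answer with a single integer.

Answer: 4

Derivation:
Spawn at (row=0, col=3). Try each row:
  row 0: fits
  row 1: fits
  row 2: fits
  row 3: fits
  row 4: fits
  row 5: blocked -> lock at row 4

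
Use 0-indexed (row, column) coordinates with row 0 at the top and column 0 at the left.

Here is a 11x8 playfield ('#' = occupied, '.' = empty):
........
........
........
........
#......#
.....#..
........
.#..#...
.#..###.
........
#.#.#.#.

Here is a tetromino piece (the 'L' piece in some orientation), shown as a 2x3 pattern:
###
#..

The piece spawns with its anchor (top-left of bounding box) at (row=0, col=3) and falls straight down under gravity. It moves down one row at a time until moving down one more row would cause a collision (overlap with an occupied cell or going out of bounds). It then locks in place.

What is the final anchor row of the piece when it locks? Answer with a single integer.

Answer: 4

Derivation:
Spawn at (row=0, col=3). Try each row:
  row 0: fits
  row 1: fits
  row 2: fits
  row 3: fits
  row 4: fits
  row 5: blocked -> lock at row 4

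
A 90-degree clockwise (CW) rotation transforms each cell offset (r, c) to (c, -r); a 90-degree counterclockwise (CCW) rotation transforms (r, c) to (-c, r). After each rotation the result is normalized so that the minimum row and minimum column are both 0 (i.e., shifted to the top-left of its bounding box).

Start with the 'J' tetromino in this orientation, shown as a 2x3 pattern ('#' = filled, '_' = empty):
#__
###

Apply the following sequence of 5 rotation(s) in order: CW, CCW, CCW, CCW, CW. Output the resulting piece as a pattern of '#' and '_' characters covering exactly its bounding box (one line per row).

Answer: _#
_#
##

Derivation:
Start:
#__
###
After rotation 1 (CW):
##
#_
#_
After rotation 2 (CCW):
#__
###
After rotation 3 (CCW):
_#
_#
##
After rotation 4 (CCW):
###
__#
After rotation 5 (CW):
_#
_#
##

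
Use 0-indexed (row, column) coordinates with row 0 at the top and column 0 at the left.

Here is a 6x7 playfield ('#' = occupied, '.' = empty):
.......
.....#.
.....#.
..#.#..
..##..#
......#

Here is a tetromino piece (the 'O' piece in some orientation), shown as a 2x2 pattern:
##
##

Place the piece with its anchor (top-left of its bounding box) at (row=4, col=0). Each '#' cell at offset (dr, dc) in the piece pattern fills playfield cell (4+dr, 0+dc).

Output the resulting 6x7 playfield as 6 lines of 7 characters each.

Answer: .......
.....#.
.....#.
..#.#..
####..#
##....#

Derivation:
Fill (4+0,0+0) = (4,0)
Fill (4+0,0+1) = (4,1)
Fill (4+1,0+0) = (5,0)
Fill (4+1,0+1) = (5,1)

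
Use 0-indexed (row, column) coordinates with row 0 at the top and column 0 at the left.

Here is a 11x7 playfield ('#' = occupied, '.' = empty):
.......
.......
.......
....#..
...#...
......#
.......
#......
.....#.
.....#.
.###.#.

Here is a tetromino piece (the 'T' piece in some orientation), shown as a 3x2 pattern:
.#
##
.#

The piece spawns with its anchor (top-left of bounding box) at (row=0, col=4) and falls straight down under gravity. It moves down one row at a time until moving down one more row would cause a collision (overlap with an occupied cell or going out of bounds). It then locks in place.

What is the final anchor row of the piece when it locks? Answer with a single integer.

Spawn at (row=0, col=4). Try each row:
  row 0: fits
  row 1: fits
  row 2: blocked -> lock at row 1

Answer: 1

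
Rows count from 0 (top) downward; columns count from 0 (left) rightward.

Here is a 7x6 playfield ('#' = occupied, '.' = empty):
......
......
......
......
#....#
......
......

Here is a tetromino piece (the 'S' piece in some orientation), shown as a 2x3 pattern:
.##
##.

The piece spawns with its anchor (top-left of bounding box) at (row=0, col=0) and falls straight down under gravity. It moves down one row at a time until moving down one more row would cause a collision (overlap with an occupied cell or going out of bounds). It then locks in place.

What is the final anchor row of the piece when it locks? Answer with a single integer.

Answer: 2

Derivation:
Spawn at (row=0, col=0). Try each row:
  row 0: fits
  row 1: fits
  row 2: fits
  row 3: blocked -> lock at row 2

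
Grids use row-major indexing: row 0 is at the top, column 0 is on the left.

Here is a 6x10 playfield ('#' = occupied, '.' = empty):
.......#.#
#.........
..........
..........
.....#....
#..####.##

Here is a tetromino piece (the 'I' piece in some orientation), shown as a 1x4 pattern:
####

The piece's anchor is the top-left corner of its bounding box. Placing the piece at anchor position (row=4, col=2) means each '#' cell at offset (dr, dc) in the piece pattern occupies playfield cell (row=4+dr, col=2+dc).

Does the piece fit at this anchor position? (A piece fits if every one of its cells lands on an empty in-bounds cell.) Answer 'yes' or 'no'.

Check each piece cell at anchor (4, 2):
  offset (0,0) -> (4,2): empty -> OK
  offset (0,1) -> (4,3): empty -> OK
  offset (0,2) -> (4,4): empty -> OK
  offset (0,3) -> (4,5): occupied ('#') -> FAIL
All cells valid: no

Answer: no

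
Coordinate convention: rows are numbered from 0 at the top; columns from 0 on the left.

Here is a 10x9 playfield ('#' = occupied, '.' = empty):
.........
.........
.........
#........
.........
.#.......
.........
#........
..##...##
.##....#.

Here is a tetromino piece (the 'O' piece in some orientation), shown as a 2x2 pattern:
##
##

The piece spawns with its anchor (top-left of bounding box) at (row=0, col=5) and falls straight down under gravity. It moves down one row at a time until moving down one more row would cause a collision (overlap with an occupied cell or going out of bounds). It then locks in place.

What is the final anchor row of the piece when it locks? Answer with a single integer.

Spawn at (row=0, col=5). Try each row:
  row 0: fits
  row 1: fits
  row 2: fits
  row 3: fits
  row 4: fits
  row 5: fits
  row 6: fits
  row 7: fits
  row 8: fits
  row 9: blocked -> lock at row 8

Answer: 8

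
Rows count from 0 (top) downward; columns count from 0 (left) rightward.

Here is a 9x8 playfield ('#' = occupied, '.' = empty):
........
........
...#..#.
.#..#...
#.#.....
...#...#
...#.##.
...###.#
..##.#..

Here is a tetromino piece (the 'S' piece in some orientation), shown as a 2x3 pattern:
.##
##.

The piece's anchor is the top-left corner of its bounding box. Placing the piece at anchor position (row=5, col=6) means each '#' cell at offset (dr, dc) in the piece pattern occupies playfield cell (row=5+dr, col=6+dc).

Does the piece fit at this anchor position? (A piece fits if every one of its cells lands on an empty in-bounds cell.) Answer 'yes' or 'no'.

Check each piece cell at anchor (5, 6):
  offset (0,1) -> (5,7): occupied ('#') -> FAIL
  offset (0,2) -> (5,8): out of bounds -> FAIL
  offset (1,0) -> (6,6): occupied ('#') -> FAIL
  offset (1,1) -> (6,7): empty -> OK
All cells valid: no

Answer: no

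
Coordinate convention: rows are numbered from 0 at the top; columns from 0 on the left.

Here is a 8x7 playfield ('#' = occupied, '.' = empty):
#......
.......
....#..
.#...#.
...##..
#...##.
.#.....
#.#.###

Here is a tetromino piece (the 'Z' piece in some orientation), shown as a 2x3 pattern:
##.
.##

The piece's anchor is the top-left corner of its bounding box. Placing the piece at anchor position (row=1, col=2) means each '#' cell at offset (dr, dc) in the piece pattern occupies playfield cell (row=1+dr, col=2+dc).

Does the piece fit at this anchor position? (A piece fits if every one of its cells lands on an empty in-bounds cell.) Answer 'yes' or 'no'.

Answer: no

Derivation:
Check each piece cell at anchor (1, 2):
  offset (0,0) -> (1,2): empty -> OK
  offset (0,1) -> (1,3): empty -> OK
  offset (1,1) -> (2,3): empty -> OK
  offset (1,2) -> (2,4): occupied ('#') -> FAIL
All cells valid: no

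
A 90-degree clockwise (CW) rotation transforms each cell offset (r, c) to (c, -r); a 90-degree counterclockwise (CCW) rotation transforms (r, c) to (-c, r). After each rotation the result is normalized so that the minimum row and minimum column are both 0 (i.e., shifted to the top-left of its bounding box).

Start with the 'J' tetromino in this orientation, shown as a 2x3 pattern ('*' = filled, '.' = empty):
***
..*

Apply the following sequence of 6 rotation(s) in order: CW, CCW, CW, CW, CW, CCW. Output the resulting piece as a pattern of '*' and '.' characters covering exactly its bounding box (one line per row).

Answer: *..
***

Derivation:
Start:
***
..*
After rotation 1 (CW):
.*
.*
**
After rotation 2 (CCW):
***
..*
After rotation 3 (CW):
.*
.*
**
After rotation 4 (CW):
*..
***
After rotation 5 (CW):
**
*.
*.
After rotation 6 (CCW):
*..
***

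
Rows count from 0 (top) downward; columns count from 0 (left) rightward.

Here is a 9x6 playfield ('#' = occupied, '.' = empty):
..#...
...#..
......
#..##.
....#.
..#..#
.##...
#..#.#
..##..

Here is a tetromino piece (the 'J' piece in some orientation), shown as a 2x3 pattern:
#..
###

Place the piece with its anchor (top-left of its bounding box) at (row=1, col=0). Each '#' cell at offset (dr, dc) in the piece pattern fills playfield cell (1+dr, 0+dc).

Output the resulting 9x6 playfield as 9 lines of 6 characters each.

Fill (1+0,0+0) = (1,0)
Fill (1+1,0+0) = (2,0)
Fill (1+1,0+1) = (2,1)
Fill (1+1,0+2) = (2,2)

Answer: ..#...
#..#..
###...
#..##.
....#.
..#..#
.##...
#..#.#
..##..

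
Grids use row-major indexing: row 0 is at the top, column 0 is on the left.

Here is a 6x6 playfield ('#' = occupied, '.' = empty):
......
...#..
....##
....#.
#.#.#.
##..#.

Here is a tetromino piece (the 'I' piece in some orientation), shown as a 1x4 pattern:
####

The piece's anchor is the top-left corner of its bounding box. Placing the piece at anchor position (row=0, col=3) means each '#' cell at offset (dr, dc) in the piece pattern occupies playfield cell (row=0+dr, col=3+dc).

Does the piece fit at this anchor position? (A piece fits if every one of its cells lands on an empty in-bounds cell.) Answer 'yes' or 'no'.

Answer: no

Derivation:
Check each piece cell at anchor (0, 3):
  offset (0,0) -> (0,3): empty -> OK
  offset (0,1) -> (0,4): empty -> OK
  offset (0,2) -> (0,5): empty -> OK
  offset (0,3) -> (0,6): out of bounds -> FAIL
All cells valid: no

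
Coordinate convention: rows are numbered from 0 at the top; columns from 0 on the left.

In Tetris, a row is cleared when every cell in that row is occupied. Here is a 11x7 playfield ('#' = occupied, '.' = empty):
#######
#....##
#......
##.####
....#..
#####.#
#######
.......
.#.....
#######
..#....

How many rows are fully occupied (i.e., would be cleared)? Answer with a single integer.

Check each row:
  row 0: 0 empty cells -> FULL (clear)
  row 1: 4 empty cells -> not full
  row 2: 6 empty cells -> not full
  row 3: 1 empty cell -> not full
  row 4: 6 empty cells -> not full
  row 5: 1 empty cell -> not full
  row 6: 0 empty cells -> FULL (clear)
  row 7: 7 empty cells -> not full
  row 8: 6 empty cells -> not full
  row 9: 0 empty cells -> FULL (clear)
  row 10: 6 empty cells -> not full
Total rows cleared: 3

Answer: 3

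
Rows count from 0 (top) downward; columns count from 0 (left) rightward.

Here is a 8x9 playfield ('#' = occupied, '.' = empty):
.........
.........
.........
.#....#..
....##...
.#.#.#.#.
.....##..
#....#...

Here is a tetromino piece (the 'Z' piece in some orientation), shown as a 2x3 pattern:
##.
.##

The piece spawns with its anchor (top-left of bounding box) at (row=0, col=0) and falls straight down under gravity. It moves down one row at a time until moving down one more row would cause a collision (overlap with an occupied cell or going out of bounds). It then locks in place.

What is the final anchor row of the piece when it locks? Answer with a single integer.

Answer: 1

Derivation:
Spawn at (row=0, col=0). Try each row:
  row 0: fits
  row 1: fits
  row 2: blocked -> lock at row 1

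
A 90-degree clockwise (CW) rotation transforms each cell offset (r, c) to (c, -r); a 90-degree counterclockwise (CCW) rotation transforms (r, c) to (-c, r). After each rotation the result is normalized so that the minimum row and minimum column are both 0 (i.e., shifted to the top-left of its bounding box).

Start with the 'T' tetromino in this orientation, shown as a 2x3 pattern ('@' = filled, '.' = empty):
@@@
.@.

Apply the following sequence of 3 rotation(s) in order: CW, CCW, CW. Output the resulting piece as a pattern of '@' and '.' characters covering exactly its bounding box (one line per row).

Start:
@@@
.@.
After rotation 1 (CW):
.@
@@
.@
After rotation 2 (CCW):
@@@
.@.
After rotation 3 (CW):
.@
@@
.@

Answer: .@
@@
.@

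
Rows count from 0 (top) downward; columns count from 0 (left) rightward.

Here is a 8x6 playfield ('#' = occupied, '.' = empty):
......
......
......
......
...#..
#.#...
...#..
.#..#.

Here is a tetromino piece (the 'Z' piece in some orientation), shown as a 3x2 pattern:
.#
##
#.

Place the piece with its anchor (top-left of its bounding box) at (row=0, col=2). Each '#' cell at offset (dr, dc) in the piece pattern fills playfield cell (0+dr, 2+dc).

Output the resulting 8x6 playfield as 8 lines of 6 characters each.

Fill (0+0,2+1) = (0,3)
Fill (0+1,2+0) = (1,2)
Fill (0+1,2+1) = (1,3)
Fill (0+2,2+0) = (2,2)

Answer: ...#..
..##..
..#...
......
...#..
#.#...
...#..
.#..#.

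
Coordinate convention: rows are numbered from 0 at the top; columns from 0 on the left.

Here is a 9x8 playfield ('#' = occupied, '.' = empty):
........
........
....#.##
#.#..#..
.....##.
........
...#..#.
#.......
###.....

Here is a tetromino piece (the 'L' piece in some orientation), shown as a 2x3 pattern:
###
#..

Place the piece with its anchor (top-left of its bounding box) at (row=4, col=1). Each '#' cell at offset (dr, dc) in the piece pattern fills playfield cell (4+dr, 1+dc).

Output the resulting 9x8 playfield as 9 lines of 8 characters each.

Fill (4+0,1+0) = (4,1)
Fill (4+0,1+1) = (4,2)
Fill (4+0,1+2) = (4,3)
Fill (4+1,1+0) = (5,1)

Answer: ........
........
....#.##
#.#..#..
.###.##.
.#......
...#..#.
#.......
###.....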